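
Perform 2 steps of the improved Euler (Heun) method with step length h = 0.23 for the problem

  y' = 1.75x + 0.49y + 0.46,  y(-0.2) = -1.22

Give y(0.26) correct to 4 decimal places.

Heun: k1 = f(x_n, y_n); k2 = f(x_n + h, y_n + h·k1); y_{n+1} = y_n + (h/2)·(k1 + k2).
x=-0.200000, y=-1.220000:
  k1 = f(-0.200000, -1.220000) = -0.487800
  k2 = f(0.030000, -1.332194) = -0.140275
  y ← -1.220000 + (0.23/2)·(-0.487800 + (-0.140275)) = -1.292229
x=0.030000, y=-1.292229:
  k1 = f(0.030000, -1.292229) = -0.120692
  k2 = f(0.260000, -1.319988) = 0.268206
  y ← -1.292229 + (0.23/2)·(-0.120692 + 0.268206) = -1.275265
y(0.26) ≈ -1.2753

-1.2753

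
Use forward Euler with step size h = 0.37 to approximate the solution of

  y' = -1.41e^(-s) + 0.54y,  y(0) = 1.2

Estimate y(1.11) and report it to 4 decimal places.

Euler: y_{n+1} = y_n + h·f(s_n, y_n).
s=0.000000, y=1.200000: f=-0.762000 → y ← 1.200000 + 0.37·(-0.762000) = 0.918060
s=0.370000, y=0.918060: f=-0.478183 → y ← 0.918060 + 0.37·(-0.478183) = 0.741132
s=0.740000, y=0.741132: f=-0.272519 → y ← 0.741132 + 0.37·(-0.272519) = 0.640300
y(1.11) ≈ 0.6403

0.6403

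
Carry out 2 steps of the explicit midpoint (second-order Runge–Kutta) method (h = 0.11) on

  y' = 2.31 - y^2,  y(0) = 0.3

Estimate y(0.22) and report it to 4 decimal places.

0.7427

Midpoint: k1 = f(s_n, y_n); k2 = f(s_n + h/2, y_n + (h/2)·k1); y_{n+1} = y_n + h·k2.
s=0.000000, y=0.300000:
  k1 = f(0.000000, 0.300000) = 2.220000
  k2 = f(0.055000, 0.422100) = 2.131832
  y ← 0.300000 + 0.11·2.131832 = 0.534501
s=0.110000, y=0.534501:
  k1 = f(0.110000, 0.534501) = 2.024308
  k2 = f(0.165000, 0.645838) = 1.892893
  y ← 0.534501 + 0.11·1.892893 = 0.742720
y(0.22) ≈ 0.7427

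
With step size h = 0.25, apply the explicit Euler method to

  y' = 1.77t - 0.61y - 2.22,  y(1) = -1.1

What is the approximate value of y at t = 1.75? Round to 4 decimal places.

-0.6432

Euler: y_{n+1} = y_n + h·f(t_n, y_n).
t=1.000000, y=-1.100000: f=0.221000 → y ← -1.100000 + 0.25·0.221000 = -1.044750
t=1.250000, y=-1.044750: f=0.629798 → y ← -1.044750 + 0.25·0.629798 = -0.887301
t=1.500000, y=-0.887301: f=0.976253 → y ← -0.887301 + 0.25·0.976253 = -0.643237
y(1.75) ≈ -0.6432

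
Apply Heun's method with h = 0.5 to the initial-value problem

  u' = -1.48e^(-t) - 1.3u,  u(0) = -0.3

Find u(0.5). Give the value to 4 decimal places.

Heun: k1 = f(t_n, u_n); k2 = f(t_n + h, u_n + h·k1); u_{n+1} = u_n + (h/2)·(k1 + k2).
t=0.000000, u=-0.300000:
  k1 = f(0.000000, -0.300000) = -1.090000
  k2 = f(0.500000, -0.845000) = 0.200835
  u ← -0.300000 + (0.5/2)·(-1.090000 + 0.200835) = -0.522291
u(0.5) ≈ -0.5223

-0.5223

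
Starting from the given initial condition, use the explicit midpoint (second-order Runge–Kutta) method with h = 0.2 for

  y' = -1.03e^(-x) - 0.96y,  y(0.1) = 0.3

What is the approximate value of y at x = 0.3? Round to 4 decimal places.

0.0972

Midpoint: k1 = f(x_n, y_n); k2 = f(x_n + h/2, y_n + (h/2)·k1); y_{n+1} = y_n + h·k2.
x=0.100000, y=0.300000:
  k1 = f(0.100000, 0.300000) = -1.219983
  k2 = f(0.200000, 0.178002) = -1.014174
  y ← 0.300000 + 0.2·(-1.014174) = 0.097165
y(0.3) ≈ 0.0972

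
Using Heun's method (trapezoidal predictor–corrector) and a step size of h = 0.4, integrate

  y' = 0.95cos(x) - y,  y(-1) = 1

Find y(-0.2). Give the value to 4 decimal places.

Heun: k1 = f(x_n, y_n); k2 = f(x_n + h, y_n + h·k1); y_{n+1} = y_n + (h/2)·(k1 + k2).
x=-1.000000, y=1.000000:
  k1 = f(-1.000000, 1.000000) = -0.486713
  k2 = f(-0.600000, 0.805315) = -0.021246
  y ← 1.000000 + (0.4/2)·(-0.486713 + (-0.021246)) = 0.898408
x=-0.600000, y=0.898408:
  k1 = f(-0.600000, 0.898408) = -0.114339
  k2 = f(-0.200000, 0.852672) = 0.078391
  y ← 0.898408 + (0.4/2)·(-0.114339 + 0.078391) = 0.891219
y(-0.2) ≈ 0.8912

0.8912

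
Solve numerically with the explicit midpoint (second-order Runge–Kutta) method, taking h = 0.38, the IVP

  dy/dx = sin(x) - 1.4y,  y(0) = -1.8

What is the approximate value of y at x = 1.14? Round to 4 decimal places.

-0.0393

Midpoint: k1 = f(x_n, y_n); k2 = f(x_n + h/2, y_n + (h/2)·k1); y_{n+1} = y_n + h·k2.
x=0.000000, y=-1.800000:
  k1 = f(0.000000, -1.800000) = 2.520000
  k2 = f(0.190000, -1.321200) = 2.038539
  y ← -1.800000 + 0.38·2.038539 = -1.025355
x=0.380000, y=-1.025355:
  k1 = f(0.380000, -1.025355) = 1.806418
  k2 = f(0.570000, -0.682136) = 1.494622
  y ← -1.025355 + 0.38·1.494622 = -0.457399
x=0.760000, y=-0.457399:
  k1 = f(0.760000, -0.457399) = 1.329280
  k2 = f(0.950000, -0.204836) = 1.100185
  y ← -0.457399 + 0.38·1.100185 = -0.039328
y(1.14) ≈ -0.0393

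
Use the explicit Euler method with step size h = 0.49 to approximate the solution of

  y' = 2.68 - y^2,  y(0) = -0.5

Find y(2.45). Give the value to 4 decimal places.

1.6057

Euler: y_{n+1} = y_n + h·f(x_n, y_n).
x=0.000000, y=-0.500000: f=2.430000 → y ← -0.500000 + 0.49·2.430000 = 0.690700
x=0.490000, y=0.690700: f=2.202934 → y ← 0.690700 + 0.49·2.202934 = 1.770137
x=0.980000, y=1.770137: f=-0.453386 → y ← 1.770137 + 0.49·(-0.453386) = 1.547978
x=1.470000, y=1.547978: f=0.283764 → y ← 1.547978 + 0.49·0.283764 = 1.687022
x=1.960000, y=1.687022: f=-0.166045 → y ← 1.687022 + 0.49·(-0.166045) = 1.605661
y(2.45) ≈ 1.6057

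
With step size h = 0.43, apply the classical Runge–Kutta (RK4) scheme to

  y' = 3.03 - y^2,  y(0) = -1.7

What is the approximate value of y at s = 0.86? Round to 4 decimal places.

RK4: k1 = f(s_n, y_n); k2 = f(s_n + h/2, y_n + (h/2)·k1); k3 = f(s_n + h/2, y_n + (h/2)·k2); k4 = f(s_n + h, y_n + h·k3); y_{n+1} = y_n + (h/6)·(k1 + 2k2 + 2k3 + k4).
s=0.000000, y=-1.700000:
  k1 = f(0.000000, -1.700000) = 0.140000
  k2 = f(0.215000, -1.669900) = 0.241434
  k3 = f(0.215000, -1.648092) = 0.313794
  k4 = f(0.430000, -1.565069) = 0.580560
  y ← -1.700000 + (0.43/6)·(k1 + 2k2 + 2k3 + k4) = -1.568777
s=0.430000, y=-1.568777:
  k1 = f(0.430000, -1.568777) = 0.568938
  k2 = f(0.645000, -1.446456) = 0.937766
  k3 = f(0.645000, -1.367157) = 1.160881
  k4 = f(0.860000, -1.069599) = 1.885959
  y ← -1.568777 + (0.43/6)·(k1 + 2k2 + 2k3 + k4) = -1.092037
y(0.86) ≈ -1.0920

-1.0920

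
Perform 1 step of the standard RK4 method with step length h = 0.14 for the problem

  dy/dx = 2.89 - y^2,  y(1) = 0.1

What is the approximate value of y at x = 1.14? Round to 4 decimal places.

0.4904

RK4: k1 = f(x_n, y_n); k2 = f(x_n + h/2, y_n + (h/2)·k1); k3 = f(x_n + h/2, y_n + (h/2)·k2); k4 = f(x_n + h, y_n + h·k3); y_{n+1} = y_n + (h/6)·(k1 + 2k2 + 2k3 + k4).
x=1.000000, y=0.100000:
  k1 = f(1.000000, 0.100000) = 2.880000
  k2 = f(1.070000, 0.301600) = 2.799037
  k3 = f(1.070000, 0.295933) = 2.802424
  k4 = f(1.140000, 0.492339) = 2.647602
  y ← 0.100000 + (0.14/6)·(k1 + 2k2 + 2k3 + k4) = 0.490379
y(1.14) ≈ 0.4904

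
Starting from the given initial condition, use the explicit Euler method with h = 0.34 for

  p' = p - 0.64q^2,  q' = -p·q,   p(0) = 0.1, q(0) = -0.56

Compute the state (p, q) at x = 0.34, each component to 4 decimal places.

0.0658, -0.5410

Euler on (p,q): p_{n+1} = p_n + h·p', q_{n+1} = q_n + h·q'.
0.000000: (0.100000, -0.560000); f=(-0.100704, 0.056000) → (0.065761, -0.540960)
(p(0.34), q(0.34)) ≈ (0.0658, -0.5410)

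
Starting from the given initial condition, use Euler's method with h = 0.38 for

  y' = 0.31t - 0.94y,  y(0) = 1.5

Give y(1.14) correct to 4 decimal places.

Euler: y_{n+1} = y_n + h·f(t_n, y_n).
t=0.000000, y=1.500000: f=-1.410000 → y ← 1.500000 + 0.38·(-1.410000) = 0.964200
t=0.380000, y=0.964200: f=-0.788548 → y ← 0.964200 + 0.38·(-0.788548) = 0.664552
t=0.760000, y=0.664552: f=-0.389079 → y ← 0.664552 + 0.38·(-0.389079) = 0.516702
y(1.14) ≈ 0.5167

0.5167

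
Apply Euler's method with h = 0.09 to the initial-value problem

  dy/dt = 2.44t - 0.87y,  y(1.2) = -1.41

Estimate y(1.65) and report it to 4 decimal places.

0.3716

Euler: y_{n+1} = y_n + h·f(t_n, y_n).
t=1.200000, y=-1.410000: f=4.154700 → y ← -1.410000 + 0.09·4.154700 = -1.036077
t=1.290000, y=-1.036077: f=4.048987 → y ← -1.036077 + 0.09·4.048987 = -0.671668
t=1.380000, y=-0.671668: f=3.951551 → y ← -0.671668 + 0.09·3.951551 = -0.316029
t=1.470000, y=-0.316029: f=3.861745 → y ← -0.316029 + 0.09·3.861745 = 0.031528
t=1.560000, y=0.031528: f=3.778970 → y ← 0.031528 + 0.09·3.778970 = 0.371636
y(1.65) ≈ 0.3716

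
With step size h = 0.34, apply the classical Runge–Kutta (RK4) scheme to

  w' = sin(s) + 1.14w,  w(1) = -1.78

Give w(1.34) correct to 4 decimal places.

-2.2439

RK4: k1 = f(s_n, w_n); k2 = f(s_n + h/2, w_n + (h/2)·k1); k3 = f(s_n + h/2, w_n + (h/2)·k2); k4 = f(s_n + h, w_n + h·k3); w_{n+1} = w_n + (h/6)·(k1 + 2k2 + 2k3 + k4).
s=1.000000, w=-1.780000:
  k1 = f(1.000000, -1.780000) = -1.187729
  k2 = f(1.170000, -1.981914) = -1.338631
  k3 = f(1.170000, -2.007567) = -1.367876
  k4 = f(1.340000, -2.245078) = -1.585904
  w ← -1.780000 + (0.34/6)·(k1 + 2k2 + 2k3 + k4) = -2.243910
w(1.34) ≈ -2.2439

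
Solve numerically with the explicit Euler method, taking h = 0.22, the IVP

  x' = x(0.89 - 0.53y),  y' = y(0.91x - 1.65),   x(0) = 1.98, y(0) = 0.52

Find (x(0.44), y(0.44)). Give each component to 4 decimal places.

Euler on (x,y): x_{n+1} = x_n + h·x', y_{n+1} = y_n + h·y'.
0.000000: (1.980000, 0.520000); f=(1.216512, 0.078936) → (2.247633, 0.537366)
0.220000: (2.247633, 0.537366); f=(1.360258, 0.212445) → (2.546889, 0.584104)
(x(0.44), y(0.44)) ≈ (2.5469, 0.5841)

2.5469, 0.5841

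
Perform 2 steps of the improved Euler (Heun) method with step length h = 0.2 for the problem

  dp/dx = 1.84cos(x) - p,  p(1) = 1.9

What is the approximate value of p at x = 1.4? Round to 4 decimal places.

Heun: k1 = f(x_n, p_n); k2 = f(x_n + h, p_n + h·k1); p_{n+1} = p_n + (h/2)·(k1 + k2).
x=1.000000, p=1.900000:
  k1 = f(1.000000, 1.900000) = -0.905844
  k2 = f(1.200000, 1.718831) = -1.052093
  p ← 1.900000 + (0.2/2)·(-0.905844 + (-1.052093)) = 1.704206
x=1.200000, p=1.704206:
  k1 = f(1.200000, 1.704206) = -1.037468
  k2 = f(1.400000, 1.496713) = -1.183973
  p ← 1.704206 + (0.2/2)·(-1.037468 + (-1.183973)) = 1.482062
p(1.4) ≈ 1.4821

1.4821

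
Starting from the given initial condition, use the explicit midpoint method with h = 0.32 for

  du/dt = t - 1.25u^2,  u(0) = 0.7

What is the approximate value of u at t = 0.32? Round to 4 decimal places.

Midpoint: k1 = f(t_n, u_n); k2 = f(t_n + h/2, u_n + (h/2)·k1); u_{n+1} = u_n + h·k2.
t=0.000000, u=0.700000:
  k1 = f(0.000000, 0.700000) = -0.612500
  k2 = f(0.160000, 0.602000) = -0.293005
  u ← 0.700000 + 0.32·(-0.293005) = 0.606238
u(0.32) ≈ 0.6062

0.6062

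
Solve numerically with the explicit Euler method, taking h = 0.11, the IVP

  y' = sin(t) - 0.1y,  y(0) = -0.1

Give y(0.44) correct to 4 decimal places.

Euler: y_{n+1} = y_n + h·f(t_n, y_n).
t=0.000000, y=-0.100000: f=0.010000 → y ← -0.100000 + 0.11·0.010000 = -0.098900
t=0.110000, y=-0.098900: f=0.119668 → y ← -0.098900 + 0.11·0.119668 = -0.085736
t=0.220000, y=-0.085736: f=0.226803 → y ← -0.085736 + 0.11·0.226803 = -0.060788
t=0.330000, y=-0.060788: f=0.330122 → y ← -0.060788 + 0.11·0.330122 = -0.024475
y(0.44) ≈ -0.0245

-0.0245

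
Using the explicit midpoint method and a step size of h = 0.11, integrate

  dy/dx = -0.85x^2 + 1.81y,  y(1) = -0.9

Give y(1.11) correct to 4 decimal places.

Midpoint: k1 = f(x_n, y_n); k2 = f(x_n + h/2, y_n + (h/2)·k1); y_{n+1} = y_n + h·k2.
x=1.000000, y=-0.900000:
  k1 = f(1.000000, -0.900000) = -2.479000
  k2 = f(1.055000, -1.036345) = -2.821856
  y ← -0.900000 + 0.11·(-2.821856) = -1.210404
y(1.11) ≈ -1.2104

-1.2104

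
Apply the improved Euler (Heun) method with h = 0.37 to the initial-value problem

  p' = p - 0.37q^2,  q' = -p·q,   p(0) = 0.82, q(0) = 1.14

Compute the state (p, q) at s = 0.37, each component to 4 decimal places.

Heun on (p,q): k1 = f(s_n, state_n); k2 = f(s_n + h, state_n + h·k1); state_{n+1} = state_n + (h/2)·(k1 + k2).
0.000000: (0.820000, 1.140000)
  k1 = (0.339148, -0.934800)
  predictor → (0.945485, 0.794124)
  k2 = (0.712151, -0.750832)
  → (1.014490, 0.828158)
(p(0.37), q(0.37)) ≈ (1.0145, 0.8282)

1.0145, 0.8282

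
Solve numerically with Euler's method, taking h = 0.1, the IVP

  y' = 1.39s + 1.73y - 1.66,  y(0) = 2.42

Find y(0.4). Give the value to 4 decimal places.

Euler: y_{n+1} = y_n + h·f(s_n, y_n).
s=0.000000, y=2.420000: f=2.526600 → y ← 2.420000 + 0.1·2.526600 = 2.672660
s=0.100000, y=2.672660: f=3.102702 → y ← 2.672660 + 0.1·3.102702 = 2.982930
s=0.200000, y=2.982930: f=3.778469 → y ← 2.982930 + 0.1·3.778469 = 3.360777
s=0.300000, y=3.360777: f=4.571144 → y ← 3.360777 + 0.1·4.571144 = 3.817892
y(0.4) ≈ 3.8179

3.8179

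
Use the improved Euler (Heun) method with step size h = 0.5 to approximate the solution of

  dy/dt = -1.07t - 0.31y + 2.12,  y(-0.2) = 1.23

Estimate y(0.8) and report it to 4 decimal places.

Heun: k1 = f(t_n, y_n); k2 = f(t_n + h, y_n + h·k1); y_{n+1} = y_n + (h/2)·(k1 + k2).
t=-0.200000, y=1.230000:
  k1 = f(-0.200000, 1.230000) = 1.952700
  k2 = f(0.300000, 2.206350) = 1.115032
  y ← 1.230000 + (0.5/2)·(1.952700 + 1.115032) = 1.996933
t=0.300000, y=1.996933:
  k1 = f(0.300000, 1.996933) = 1.179951
  k2 = f(0.800000, 2.586908) = 0.462058
  y ← 1.996933 + (0.5/2)·(1.179951 + 0.462058) = 2.407435
y(0.8) ≈ 2.4074

2.4074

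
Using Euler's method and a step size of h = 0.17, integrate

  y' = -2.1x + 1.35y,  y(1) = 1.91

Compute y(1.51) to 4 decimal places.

2.0183

Euler: y_{n+1} = y_n + h·f(x_n, y_n).
x=1.000000, y=1.910000: f=0.478500 → y ← 1.910000 + 0.17·0.478500 = 1.991345
x=1.170000, y=1.991345: f=0.231316 → y ← 1.991345 + 0.17·0.231316 = 2.030669
x=1.340000, y=2.030669: f=-0.072597 → y ← 2.030669 + 0.17·(-0.072597) = 2.018327
y(1.51) ≈ 2.0183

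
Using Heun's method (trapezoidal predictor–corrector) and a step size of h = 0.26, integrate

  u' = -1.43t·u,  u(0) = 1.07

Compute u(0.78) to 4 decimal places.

0.6921

Heun: k1 = f(t_n, u_n); k2 = f(t_n + h, u_n + h·k1); u_{n+1} = u_n + (h/2)·(k1 + k2).
t=0.000000, u=1.070000:
  k1 = f(0.000000, 1.070000) = 0.000000
  k2 = f(0.260000, 1.070000) = -0.397826
  u ← 1.070000 + (0.26/2)·(0.000000 + (-0.397826)) = 1.018283
t=0.260000, u=1.018283:
  k1 = f(0.260000, 1.018283) = -0.378597
  k2 = f(0.520000, 0.919847) = -0.683998
  u ← 1.018283 + (0.26/2)·(-0.378597 + (-0.683998)) = 0.880145
t=0.520000, u=0.880145:
  k1 = f(0.520000, 0.880145) = -0.654476
  k2 = f(0.780000, 0.709981) = -0.791913
  u ← 0.880145 + (0.26/2)·(-0.654476 + (-0.791913)) = 0.692115
u(0.78) ≈ 0.6921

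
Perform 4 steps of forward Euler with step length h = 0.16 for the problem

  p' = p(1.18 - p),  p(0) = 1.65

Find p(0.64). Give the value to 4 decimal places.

1.3367

Euler: p_{n+1} = p_n + h·f(t_n, p_n).
t=0.000000, p=1.650000: f=-0.775500 → p ← 1.650000 + 0.16·(-0.775500) = 1.525920
t=0.160000, p=1.525920: f=-0.527846 → p ← 1.525920 + 0.16·(-0.527846) = 1.441465
t=0.320000, p=1.441465: f=-0.376892 → p ← 1.441465 + 0.16·(-0.376892) = 1.381162
t=0.480000, p=1.381162: f=-0.277837 → p ← 1.381162 + 0.16·(-0.277837) = 1.336708
p(0.64) ≈ 1.3367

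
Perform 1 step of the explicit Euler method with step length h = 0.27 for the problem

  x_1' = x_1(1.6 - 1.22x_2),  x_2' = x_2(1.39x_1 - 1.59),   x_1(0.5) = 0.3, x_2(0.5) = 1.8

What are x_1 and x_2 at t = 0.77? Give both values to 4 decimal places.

0.2517, 1.2299

Euler on (x_1,x_2): x_1_{n+1} = x_1_n + h·x_1', x_2_{n+1} = x_2_n + h·x_2'.
0.500000: (0.300000, 1.800000); f=(-0.178800, -2.111400) → (0.251724, 1.229922)
(x_1(0.77), x_2(0.77)) ≈ (0.2517, 1.2299)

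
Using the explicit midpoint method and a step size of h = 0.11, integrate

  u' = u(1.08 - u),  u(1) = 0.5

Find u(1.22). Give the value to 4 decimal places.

Midpoint: k1 = f(s_n, u_n); k2 = f(s_n + h/2, u_n + (h/2)·k1); u_{n+1} = u_n + h·k2.
s=1.000000, u=0.500000:
  k1 = f(1.000000, 0.500000) = 0.290000
  k2 = f(1.055000, 0.515950) = 0.291022
  u ← 0.500000 + 0.11·0.291022 = 0.532012
s=1.110000, u=0.532012:
  k1 = f(1.110000, 0.532012) = 0.291536
  k2 = f(1.165000, 0.548047) = 0.291535
  u ← 0.532012 + 0.11·0.291535 = 0.564081
u(1.22) ≈ 0.5641

0.5641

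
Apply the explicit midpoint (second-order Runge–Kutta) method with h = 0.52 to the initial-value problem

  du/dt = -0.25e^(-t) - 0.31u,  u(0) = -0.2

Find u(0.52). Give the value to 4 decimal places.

Midpoint: k1 = f(t_n, u_n); k2 = f(t_n + h/2, u_n + (h/2)·k1); u_{n+1} = u_n + h·k2.
t=0.000000, u=-0.200000:
  k1 = f(0.000000, -0.200000) = -0.188000
  k2 = f(0.260000, -0.248880) = -0.115610
  u ← -0.200000 + 0.52·(-0.115610) = -0.260117
u(0.52) ≈ -0.2601

-0.2601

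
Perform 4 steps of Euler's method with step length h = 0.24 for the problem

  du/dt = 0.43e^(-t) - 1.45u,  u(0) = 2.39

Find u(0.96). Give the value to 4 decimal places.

0.5869

Euler: u_{n+1} = u_n + h·f(t_n, u_n).
t=0.000000, u=2.390000: f=-3.035500 → u ← 2.390000 + 0.24·(-3.035500) = 1.661480
t=0.240000, u=1.661480: f=-2.070896 → u ← 1.661480 + 0.24·(-2.070896) = 1.164465
t=0.480000, u=1.164465: f=-1.422397 → u ← 1.164465 + 0.24·(-1.422397) = 0.823090
t=0.720000, u=0.823090: f=-0.984176 → u ← 0.823090 + 0.24·(-0.984176) = 0.586887
u(0.96) ≈ 0.5869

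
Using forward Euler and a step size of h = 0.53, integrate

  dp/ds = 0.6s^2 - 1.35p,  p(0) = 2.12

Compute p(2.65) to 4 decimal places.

Euler: p_{n+1} = p_n + h·f(s_n, p_n).
s=0.000000, p=2.120000: f=-2.862000 → p ← 2.120000 + 0.53·(-2.862000) = 0.603140
s=0.530000, p=0.603140: f=-0.645699 → p ← 0.603140 + 0.53·(-0.645699) = 0.260920
s=1.060000, p=0.260920: f=0.321919 → p ← 0.260920 + 0.53·0.321919 = 0.431536
s=1.590000, p=0.431536: f=0.934286 → p ← 0.431536 + 0.53·0.934286 = 0.926708
s=2.120000, p=0.926708: f=1.445584 → p ← 0.926708 + 0.53·1.445584 = 1.692868
p(2.65) ≈ 1.6929

1.6929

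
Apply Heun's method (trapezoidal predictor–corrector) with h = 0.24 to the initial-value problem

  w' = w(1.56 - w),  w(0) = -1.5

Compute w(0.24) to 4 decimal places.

Heun: k1 = f(s_n, w_n); k2 = f(s_n + h, w_n + h·k1); w_{n+1} = w_n + (h/2)·(k1 + k2).
s=0.000000, w=-1.500000:
  k1 = f(0.000000, -1.500000) = -4.590000
  k2 = f(0.240000, -2.601600) = -10.826819
  w ← -1.500000 + (0.24/2)·(-4.590000 + (-10.826819)) = -3.350018
w(0.24) ≈ -3.3500

-3.3500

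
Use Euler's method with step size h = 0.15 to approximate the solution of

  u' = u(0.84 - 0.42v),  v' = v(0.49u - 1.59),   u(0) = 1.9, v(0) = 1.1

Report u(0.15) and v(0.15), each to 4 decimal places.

2.0077, 0.9913

Euler on (u,v): u_{n+1} = u_n + h·u', v_{n+1} = v_n + h·v'.
0.000000: (1.900000, 1.100000); f=(0.718200, -0.724900) → (2.007730, 0.991265)
(u(0.15), v(0.15)) ≈ (2.0077, 0.9913)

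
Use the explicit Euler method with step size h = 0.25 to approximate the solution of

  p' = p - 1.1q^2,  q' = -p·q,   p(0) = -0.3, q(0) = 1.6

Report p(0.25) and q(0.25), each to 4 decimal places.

Euler on (p,q): p_{n+1} = p_n + h·p', q_{n+1} = q_n + h·q'.
0.000000: (-0.300000, 1.600000); f=(-3.116000, 0.480000) → (-1.079000, 1.720000)
(p(0.25), q(0.25)) ≈ (-1.0790, 1.7200)

-1.0790, 1.7200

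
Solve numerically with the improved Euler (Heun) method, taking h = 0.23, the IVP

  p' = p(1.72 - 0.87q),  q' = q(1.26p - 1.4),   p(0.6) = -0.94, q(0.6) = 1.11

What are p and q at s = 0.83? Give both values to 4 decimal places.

-1.1900, 0.6357

Heun on (p,q): k1 = f(s_n, state_n); k2 = f(s_n + h, state_n + h·k1); state_{n+1} = state_n + (h/2)·(k1 + k2).
0.600000: (-0.940000, 1.110000)
  k1 = (-0.709042, -2.868684)
  predictor → (-1.103080, 0.450203)
  k2 = (-1.465247, -1.256012)
  → (-1.190043, 0.635660)
(p(0.83), q(0.83)) ≈ (-1.1900, 0.6357)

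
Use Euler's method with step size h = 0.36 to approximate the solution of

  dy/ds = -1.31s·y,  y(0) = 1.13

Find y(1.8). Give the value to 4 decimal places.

Euler: y_{n+1} = y_n + h·f(s_n, y_n).
s=0.000000, y=1.130000: f=0.000000 → y ← 1.130000 + 0.36·0.000000 = 1.130000
s=0.360000, y=1.130000: f=-0.532908 → y ← 1.130000 + 0.36·(-0.532908) = 0.938153
s=0.720000, y=0.938153: f=-0.884866 → y ← 0.938153 + 0.36·(-0.884866) = 0.619601
s=1.080000, y=0.619601: f=-0.876612 → y ← 0.619601 + 0.36·(-0.876612) = 0.304021
s=1.440000, y=0.304021: f=-0.573505 → y ← 0.304021 + 0.36·(-0.573505) = 0.097559
y(1.8) ≈ 0.0976

0.0976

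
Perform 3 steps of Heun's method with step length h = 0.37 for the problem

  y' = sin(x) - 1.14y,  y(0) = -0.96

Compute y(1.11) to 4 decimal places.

Heun: k1 = f(x_n, y_n); k2 = f(x_n + h, y_n + h·k1); y_{n+1} = y_n + (h/2)·(k1 + k2).
x=0.000000, y=-0.960000:
  k1 = f(0.000000, -0.960000) = 1.094400
  k2 = f(0.370000, -0.555072) = 0.994398
  y ← -0.960000 + (0.37/2)·(1.094400 + 0.994398) = -0.573572
x=0.370000, y=-0.573572:
  k1 = f(0.370000, -0.573572) = 1.015488
  k2 = f(0.740000, -0.197842) = 0.899828
  y ← -0.573572 + (0.37/2)·(1.015488 + 0.899828) = -0.219239
x=0.740000, y=-0.219239:
  k1 = f(0.740000, -0.219239) = 0.924220
  k2 = f(1.110000, 0.122723) = 0.755795
  y ← -0.219239 + (0.37/2)·(0.924220 + 0.755795) = 0.091564
y(1.11) ≈ 0.0916

0.0916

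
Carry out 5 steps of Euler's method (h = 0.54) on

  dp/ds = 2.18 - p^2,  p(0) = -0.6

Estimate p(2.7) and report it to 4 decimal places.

Euler: p_{n+1} = p_n + h·f(s_n, p_n).
s=0.000000, p=-0.600000: f=1.820000 → p ← -0.600000 + 0.54·1.820000 = 0.382800
s=0.540000, p=0.382800: f=2.033464 → p ← 0.382800 + 0.54·2.033464 = 1.480871
s=1.080000, p=1.480871: f=-0.012978 → p ← 1.480871 + 0.54·(-0.012978) = 1.473863
s=1.620000, p=1.473863: f=0.007729 → p ← 1.473863 + 0.54·0.007729 = 1.478036
s=2.160000, p=1.478036: f=-0.004591 → p ← 1.478036 + 0.54·(-0.004591) = 1.475557
p(2.7) ≈ 1.4756

1.4756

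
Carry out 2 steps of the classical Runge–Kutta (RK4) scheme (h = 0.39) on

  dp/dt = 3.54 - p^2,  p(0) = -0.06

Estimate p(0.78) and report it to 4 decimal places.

RK4: k1 = f(t_n, p_n); k2 = f(t_n + h/2, p_n + (h/2)·k1); k3 = f(t_n + h/2, p_n + (h/2)·k2); k4 = f(t_n + h, p_n + h·k3); p_{n+1} = p_n + (h/6)·(k1 + 2k2 + 2k3 + k4).
t=0.000000, p=-0.060000:
  k1 = f(0.000000, -0.060000) = 3.536400
  k2 = f(0.195000, 0.629598) = 3.143606
  k3 = f(0.195000, 0.553003) = 3.234187
  k4 = f(0.390000, 1.201333) = 2.096799
  p ← -0.060000 + (0.39/6)·(k1 + 2k2 + 2k3 + k4) = 1.135271
t=0.390000, p=1.135271:
  k1 = f(0.390000, 1.135271) = 2.251160
  k2 = f(0.585000, 1.574247) = 1.061746
  k3 = f(0.585000, 1.342312) = 1.738200
  k4 = f(0.780000, 1.813169) = 0.252418
  p ← 1.135271 + (0.39/6)·(k1 + 2k2 + 2k3 + k4) = 1.661997
p(0.78) ≈ 1.6620

1.6620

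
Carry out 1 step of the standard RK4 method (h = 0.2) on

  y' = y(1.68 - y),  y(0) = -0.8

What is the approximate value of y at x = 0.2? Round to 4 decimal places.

-1.3816

RK4: k1 = f(x_n, y_n); k2 = f(x_n + h/2, y_n + (h/2)·k1); k3 = f(x_n + h/2, y_n + (h/2)·k2); k4 = f(x_n + h, y_n + h·k3); y_{n+1} = y_n + (h/6)·(k1 + 2k2 + 2k3 + k4).
x=0.000000, y=-0.800000:
  k1 = f(0.000000, -0.800000) = -1.984000
  k2 = f(0.100000, -0.998400) = -2.674115
  k3 = f(0.100000, -1.067411) = -2.932618
  k4 = f(0.200000, -1.386524) = -4.251808
  y ← -0.800000 + (0.2/6)·(k1 + 2k2 + 2k3 + k4) = -1.381642
y(0.2) ≈ -1.3816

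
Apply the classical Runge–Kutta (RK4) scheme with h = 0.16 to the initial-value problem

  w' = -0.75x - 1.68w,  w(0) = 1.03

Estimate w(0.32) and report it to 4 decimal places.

RK4: k1 = f(x_n, w_n); k2 = f(x_n + h/2, w_n + (h/2)·k1); k3 = f(x_n + h/2, w_n + (h/2)·k2); k4 = f(x_n + h, w_n + h·k3); w_{n+1} = w_n + (h/6)·(k1 + 2k2 + 2k3 + k4).
x=0.000000, w=1.030000:
  k1 = f(0.000000, 1.030000) = -1.730400
  k2 = f(0.080000, 0.891568) = -1.557834
  k3 = f(0.080000, 0.905373) = -1.581027
  k4 = f(0.160000, 0.777036) = -1.425420
  w ← 1.030000 + (0.16/6)·(k1 + 2k2 + 2k3 + k4) = 0.778439
x=0.160000, w=0.778439:
  k1 = f(0.160000, 0.778439) = -1.427777
  k2 = f(0.240000, 0.664217) = -1.295884
  k3 = f(0.240000, 0.674768) = -1.313610
  k4 = f(0.320000, 0.568261) = -1.194679
  w ← 0.778439 + (0.16/6)·(k1 + 2k2 + 2k3 + k4) = 0.569334
w(0.32) ≈ 0.5693

0.5693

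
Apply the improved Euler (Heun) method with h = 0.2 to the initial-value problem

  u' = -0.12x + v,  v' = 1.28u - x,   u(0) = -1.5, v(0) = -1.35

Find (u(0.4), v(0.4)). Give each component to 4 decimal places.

-2.2261, -2.3585

Heun on (u,v): k1 = f(x_n, state_n); k2 = f(x_n + h, state_n + h·k1); state_{n+1} = state_n + (h/2)·(k1 + k2).
0.000000: (-1.500000, -1.350000)
  k1 = (-1.350000, -1.920000)
  predictor → (-1.770000, -1.734000)
  k2 = (-1.758000, -2.465600)
  → (-1.810800, -1.788560)
0.200000: (-1.810800, -1.788560)
  k1 = (-1.812560, -2.517824)
  predictor → (-2.173312, -2.292125)
  k2 = (-2.340125, -3.181839)
  → (-2.226068, -2.358526)
(u(0.4), v(0.4)) ≈ (-2.2261, -2.3585)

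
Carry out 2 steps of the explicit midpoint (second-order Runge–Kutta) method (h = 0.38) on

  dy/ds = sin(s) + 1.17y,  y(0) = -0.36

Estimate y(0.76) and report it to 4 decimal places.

-0.5104

Midpoint: k1 = f(s_n, y_n); k2 = f(s_n + h/2, y_n + (h/2)·k1); y_{n+1} = y_n + h·k2.
s=0.000000, y=-0.360000:
  k1 = f(0.000000, -0.360000) = -0.421200
  k2 = f(0.190000, -0.440028) = -0.325974
  y ← -0.360000 + 0.38·(-0.325974) = -0.483870
s=0.380000, y=-0.483870:
  k1 = f(0.380000, -0.483870) = -0.195208
  k2 = f(0.570000, -0.520959) = -0.069891
  y ← -0.483870 + 0.38·(-0.069891) = -0.510428
y(0.76) ≈ -0.5104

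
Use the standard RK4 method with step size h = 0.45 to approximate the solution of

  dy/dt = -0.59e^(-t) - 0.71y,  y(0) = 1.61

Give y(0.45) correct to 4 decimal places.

RK4: k1 = f(t_n, y_n); k2 = f(t_n + h/2, y_n + (h/2)·k1); k3 = f(t_n + h/2, y_n + (h/2)·k2); k4 = f(t_n + h, y_n + h·k3); y_{n+1} = y_n + (h/6)·(k1 + 2k2 + 2k3 + k4).
t=0.000000, y=1.610000:
  k1 = f(0.000000, 1.610000) = -1.733100
  k2 = f(0.225000, 1.220052) = -1.337362
  k3 = f(0.225000, 1.309094) = -1.400581
  k4 = f(0.450000, 0.979739) = -1.071815
  y ← 1.610000 + (0.45/6)·(k1 + 2k2 + 2k3 + k4) = 0.988940
y(0.45) ≈ 0.9889

0.9889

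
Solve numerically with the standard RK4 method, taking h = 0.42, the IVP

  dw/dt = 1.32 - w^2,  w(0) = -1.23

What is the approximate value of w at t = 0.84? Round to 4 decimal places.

-1.8450

RK4: k1 = f(t_n, w_n); k2 = f(t_n + h/2, w_n + (h/2)·k1); k3 = f(t_n + h/2, w_n + (h/2)·k2); k4 = f(t_n + h, w_n + h·k3); w_{n+1} = w_n + (h/6)·(k1 + 2k2 + 2k3 + k4).
t=0.000000, w=-1.230000:
  k1 = f(0.000000, -1.230000) = -0.192900
  k2 = f(0.210000, -1.270509) = -0.294193
  k3 = f(0.210000, -1.291781) = -0.348697
  k4 = f(0.420000, -1.376453) = -0.574622
  w ← -1.230000 + (0.42/6)·(k1 + 2k2 + 2k3 + k4) = -1.373731
t=0.420000, w=-1.373731:
  k1 = f(0.420000, -1.373731) = -0.567137
  k2 = f(0.630000, -1.492830) = -0.908541
  k3 = f(0.630000, -1.564525) = -1.127738
  k4 = f(0.840000, -1.847381) = -2.092817
  w ← -1.373731 + (0.42/6)·(k1 + 2k2 + 2k3 + k4) = -1.845007
w(0.84) ≈ -1.8450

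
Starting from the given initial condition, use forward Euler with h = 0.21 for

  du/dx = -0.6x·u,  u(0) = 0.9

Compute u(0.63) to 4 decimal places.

0.8298

Euler: u_{n+1} = u_n + h·f(x_n, u_n).
x=0.000000, u=0.900000: f=0.000000 → u ← 0.900000 + 0.21·0.000000 = 0.900000
x=0.210000, u=0.900000: f=-0.113400 → u ← 0.900000 + 0.21·(-0.113400) = 0.876186
x=0.420000, u=0.876186: f=-0.220799 → u ← 0.876186 + 0.21·(-0.220799) = 0.829818
u(0.63) ≈ 0.8298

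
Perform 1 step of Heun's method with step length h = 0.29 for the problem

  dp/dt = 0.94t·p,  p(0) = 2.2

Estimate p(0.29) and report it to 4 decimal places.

2.2870

Heun: k1 = f(t_n, p_n); k2 = f(t_n + h, p_n + h·k1); p_{n+1} = p_n + (h/2)·(k1 + k2).
t=0.000000, p=2.200000:
  k1 = f(0.000000, 2.200000) = 0.000000
  k2 = f(0.290000, 2.200000) = 0.599720
  p ← 2.200000 + (0.29/2)·(0.000000 + 0.599720) = 2.286959
p(0.29) ≈ 2.2870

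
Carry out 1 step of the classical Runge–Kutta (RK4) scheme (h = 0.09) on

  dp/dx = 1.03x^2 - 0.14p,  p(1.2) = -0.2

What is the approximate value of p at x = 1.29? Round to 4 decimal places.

RK4: k1 = f(x_n, p_n); k2 = f(x_n + h/2, p_n + (h/2)·k1); k3 = f(x_n + h/2, p_n + (h/2)·k2); k4 = f(x_n + h, p_n + h·k3); p_{n+1} = p_n + (h/6)·(k1 + 2k2 + 2k3 + k4).
x=1.200000, p=-0.200000:
  k1 = f(1.200000, -0.200000) = 1.511200
  k2 = f(1.245000, -0.131996) = 1.615005
  k3 = f(1.245000, -0.127325) = 1.614351
  k4 = f(1.290000, -0.054708) = 1.721682
  p ← -0.200000 + (0.09/6)·(k1 + 2k2 + 2k3 + k4) = -0.054626
p(1.29) ≈ -0.0546

-0.0546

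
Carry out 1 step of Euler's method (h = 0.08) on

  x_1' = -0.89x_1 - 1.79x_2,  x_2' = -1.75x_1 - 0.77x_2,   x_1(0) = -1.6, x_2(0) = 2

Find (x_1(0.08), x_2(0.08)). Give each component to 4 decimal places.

-1.7725, 2.1008

Euler on (x_1,x_2): x_1_{n+1} = x_1_n + h·x_1', x_2_{n+1} = x_2_n + h·x_2'.
0.000000: (-1.600000, 2.000000); f=(-2.156000, 1.260000) → (-1.772480, 2.100800)
(x_1(0.08), x_2(0.08)) ≈ (-1.7725, 2.1008)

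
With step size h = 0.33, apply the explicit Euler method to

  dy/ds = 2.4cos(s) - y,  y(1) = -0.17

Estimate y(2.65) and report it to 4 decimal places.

-0.6670

Euler: y_{n+1} = y_n + h·f(s_n, y_n).
s=1.000000, y=-0.170000: f=1.466726 → y ← -0.170000 + 0.33·1.466726 = 0.314019
s=1.330000, y=0.314019: f=0.258323 → y ← 0.314019 + 0.33·0.258323 = 0.399266
s=1.660000, y=0.399266: f=-0.613071 → y ← 0.399266 + 0.33·(-0.613071) = 0.196953
s=1.990000, y=0.196953: f=-1.173832 → y ← 0.196953 + 0.33·(-1.173832) = -0.190412
s=2.320000, y=-0.190412: f=-1.444122 → y ← -0.190412 + 0.33·(-1.444122) = -0.666972
y(2.65) ≈ -0.6670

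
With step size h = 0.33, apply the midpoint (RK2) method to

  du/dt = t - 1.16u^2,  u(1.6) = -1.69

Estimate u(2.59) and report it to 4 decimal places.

-94.6539

Midpoint: k1 = f(t_n, u_n); k2 = f(t_n + h/2, u_n + (h/2)·k1); u_{n+1} = u_n + h·k2.
t=1.600000, u=-1.690000:
  k1 = f(1.600000, -1.690000) = -1.713076
  k2 = f(1.765000, -1.972658) = -2.748998
  u ← -1.690000 + 0.33·(-2.748998) = -2.597169
t=1.930000, u=-2.597169:
  k1 = f(1.930000, -2.597169) = -5.894535
  k2 = f(2.095000, -3.569768) = -12.687160
  u ← -2.597169 + 0.33·(-12.687160) = -6.783932
t=2.260000, u=-6.783932:
  k1 = f(2.260000, -6.783932) = -51.125215
  k2 = f(2.425000, -15.219593) = -266.272764
  u ← -6.783932 + 0.33·(-266.272764) = -94.653944
u(2.59) ≈ -94.6539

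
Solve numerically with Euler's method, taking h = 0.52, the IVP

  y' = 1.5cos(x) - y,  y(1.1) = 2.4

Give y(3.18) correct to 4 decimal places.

-0.7354

Euler: y_{n+1} = y_n + h·f(x_n, y_n).
x=1.100000, y=2.400000: f=-1.719606 → y ← 2.400000 + 0.52·(-1.719606) = 1.505805
x=1.620000, y=1.505805: f=-1.579581 → y ← 1.505805 + 0.52·(-1.579581) = 0.684423
x=2.140000, y=0.684423: f=-1.492865 → y ← 0.684423 + 0.52·(-1.492865) = -0.091867
x=2.660000, y=-0.091867: f=-1.237521 → y ← -0.091867 + 0.52·(-1.237521) = -0.735378
y(3.18) ≈ -0.7354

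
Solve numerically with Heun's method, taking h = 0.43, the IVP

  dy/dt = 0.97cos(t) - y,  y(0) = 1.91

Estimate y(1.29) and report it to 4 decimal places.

Heun: k1 = f(t_n, y_n); k2 = f(t_n + h, y_n + h·k1); y_{n+1} = y_n + (h/2)·(k1 + k2).
t=0.000000, y=1.910000:
  k1 = f(0.000000, 1.910000) = -0.940000
  k2 = f(0.430000, 1.505800) = -0.624103
  y ← 1.910000 + (0.43/2)·(-0.940000 + (-0.624103)) = 1.573718
t=0.430000, y=1.573718:
  k1 = f(0.430000, 1.573718) = -0.692021
  k2 = f(0.860000, 1.276149) = -0.643284
  y ← 1.573718 + (0.43/2)·(-0.692021 + (-0.643284)) = 1.286627
t=0.860000, y=1.286627:
  k1 = f(0.860000, 1.286627) = -0.653763
  k2 = f(1.290000, 1.005509) = -0.736702
  y ← 1.286627 + (0.43/2)·(-0.653763 + (-0.736702)) = 0.987677
y(1.29) ≈ 0.9877

0.9877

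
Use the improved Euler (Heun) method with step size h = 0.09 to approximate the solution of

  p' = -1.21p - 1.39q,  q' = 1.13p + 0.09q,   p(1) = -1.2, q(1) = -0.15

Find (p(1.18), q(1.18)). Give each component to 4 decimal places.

Heun on (p,q): k1 = f(x_n, state_n); k2 = f(x_n + h, state_n + h·k1); state_{n+1} = state_n + (h/2)·(k1 + k2).
1.000000: (-1.200000, -0.150000)
  k1 = (1.660500, -1.369500)
  predictor → (-1.050555, -0.273255)
  k2 = (1.650996, -1.211720)
  → (-1.050983, -0.266155)
1.090000: (-1.050983, -0.266155)
  k1 = (1.641644, -1.211564)
  predictor → (-0.903235, -0.375196)
  k2 = (1.614436, -1.054423)
  → (-0.904459, -0.368124)
(p(1.18), q(1.18)) ≈ (-0.9045, -0.3681)

-0.9045, -0.3681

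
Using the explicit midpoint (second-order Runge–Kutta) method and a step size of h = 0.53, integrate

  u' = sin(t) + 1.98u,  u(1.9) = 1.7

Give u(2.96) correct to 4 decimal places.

Midpoint: k1 = f(t_n, u_n); k2 = f(t_n + h/2, u_n + (h/2)·k1); u_{n+1} = u_n + h·k2.
t=1.900000, u=1.700000:
  k1 = f(1.900000, 1.700000) = 4.312300
  k2 = f(2.165000, 2.842760) = 6.457258
  u ← 1.700000 + 0.53·6.457258 = 5.122347
t=2.430000, u=5.122347:
  k1 = f(2.430000, 5.122347) = 10.795288
  k2 = f(2.695000, 7.983098) = 16.238429
  u ← 5.122347 + 0.53·16.238429 = 13.728715
u(2.96) ≈ 13.7287

13.7287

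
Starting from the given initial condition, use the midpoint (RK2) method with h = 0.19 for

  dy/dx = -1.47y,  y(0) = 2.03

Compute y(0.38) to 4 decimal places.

Midpoint: k1 = f(x_n, y_n); k2 = f(x_n + h/2, y_n + (h/2)·k1); y_{n+1} = y_n + h·k2.
x=0.000000, y=2.030000:
  k1 = f(0.000000, 2.030000) = -2.984100
  k2 = f(0.095000, 1.746510) = -2.567370
  y ← 2.030000 + 0.19·(-2.567370) = 1.542200
x=0.190000, y=1.542200:
  k1 = f(0.190000, 1.542200) = -2.267033
  k2 = f(0.285000, 1.326831) = -1.950442
  y ← 1.542200 + 0.19·(-1.950442) = 1.171616
y(0.38) ≈ 1.1716

1.1716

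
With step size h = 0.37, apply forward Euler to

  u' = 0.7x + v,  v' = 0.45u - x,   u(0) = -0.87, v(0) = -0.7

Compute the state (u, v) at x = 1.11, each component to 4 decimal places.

Euler on (u,v): u_{n+1} = u_n + h·u', v_{n+1} = v_n + h·v'.
0.000000: (-0.870000, -0.700000); f=(-0.700000, -0.391500) → (-1.129000, -0.844855)
0.370000: (-1.129000, -0.844855); f=(-0.585855, -0.878050) → (-1.345766, -1.169733)
0.740000: (-1.345766, -1.169733); f=(-0.651733, -1.345595) → (-1.586908, -1.667604)
(u(1.11), v(1.11)) ≈ (-1.5869, -1.6676)

-1.5869, -1.6676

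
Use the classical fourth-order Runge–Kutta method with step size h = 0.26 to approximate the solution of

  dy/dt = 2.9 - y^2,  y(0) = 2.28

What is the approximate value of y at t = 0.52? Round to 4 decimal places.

1.7915

RK4: k1 = f(t_n, y_n); k2 = f(t_n + h/2, y_n + (h/2)·k1); k3 = f(t_n + h/2, y_n + (h/2)·k2); k4 = f(t_n + h, y_n + h·k3); y_{n+1} = y_n + (h/6)·(k1 + 2k2 + 2k3 + k4).
t=0.000000, y=2.280000:
  k1 = f(0.000000, 2.280000) = -2.298400
  k2 = f(0.130000, 1.981208) = -1.025185
  k3 = f(0.130000, 2.146726) = -1.708432
  k4 = f(0.260000, 1.835808) = -0.470190
  y ← 2.280000 + (0.26/6)·(k1 + 2k2 + 2k3 + k4) = 1.923114
t=0.260000, y=1.923114:
  k1 = f(0.260000, 1.923114) = -0.798369
  k2 = f(0.390000, 1.819326) = -0.409948
  k3 = f(0.390000, 1.869821) = -0.596231
  k4 = f(0.520000, 1.768094) = -0.226158
  y ← 1.923114 + (0.26/6)·(k1 + 2k2 + 2k3 + k4) = 1.791516
y(0.52) ≈ 1.7915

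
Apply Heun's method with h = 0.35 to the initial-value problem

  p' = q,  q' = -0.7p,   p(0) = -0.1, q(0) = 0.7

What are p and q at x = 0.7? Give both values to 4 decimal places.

0.3860, 0.6281

Heun on (p,q): k1 = f(x_n, state_n); k2 = f(x_n + h, state_n + h·k1); state_{n+1} = state_n + (h/2)·(k1 + k2).
0.000000: (-0.100000, 0.700000)
  k1 = (0.700000, 0.070000)
  predictor → (0.145000, 0.724500)
  k2 = (0.724500, -0.101500)
  → (0.149287, 0.694487)
0.350000: (0.149287, 0.694487)
  k1 = (0.694487, -0.104501)
  predictor → (0.392358, 0.657912)
  k2 = (0.657912, -0.274651)
  → (0.385957, 0.628136)
(p(0.7), q(0.7)) ≈ (0.3860, 0.6281)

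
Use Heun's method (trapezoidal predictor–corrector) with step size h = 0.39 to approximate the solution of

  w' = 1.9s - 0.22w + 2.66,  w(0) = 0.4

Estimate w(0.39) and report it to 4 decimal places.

1.5045

Heun: k1 = f(s_n, w_n); k2 = f(s_n + h, w_n + h·k1); w_{n+1} = w_n + (h/2)·(k1 + k2).
s=0.000000, w=0.400000:
  k1 = f(0.000000, 0.400000) = 2.572000
  k2 = f(0.390000, 1.403080) = 3.092322
  w ← 0.400000 + (0.39/2)·(2.572000 + 3.092322) = 1.504543
w(0.39) ≈ 1.5045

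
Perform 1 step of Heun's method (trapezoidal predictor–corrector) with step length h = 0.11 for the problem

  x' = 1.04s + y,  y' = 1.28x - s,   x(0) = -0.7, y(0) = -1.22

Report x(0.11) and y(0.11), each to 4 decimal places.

Heun on (x,y): k1 = f(s_n, state_n); k2 = f(s_n + h, state_n + h·k1); state_{n+1} = state_n + (h/2)·(k1 + k2).
0.000000: (-0.700000, -1.220000)
  k1 = (-1.220000, -0.896000)
  predictor → (-0.834200, -1.318560)
  k2 = (-1.204160, -1.177776)
  → (-0.833329, -1.334058)
(x(0.11), y(0.11)) ≈ (-0.8333, -1.3341)

-0.8333, -1.3341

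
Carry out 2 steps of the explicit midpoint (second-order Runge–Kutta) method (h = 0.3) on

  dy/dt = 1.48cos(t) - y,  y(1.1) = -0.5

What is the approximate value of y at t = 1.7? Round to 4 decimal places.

-0.1978

Midpoint: k1 = f(t_n, y_n); k2 = f(t_n + h/2, y_n + (h/2)·k1); y_{n+1} = y_n + h·k2.
t=1.100000, y=-0.500000:
  k1 = f(1.100000, -0.500000) = 1.171322
  k2 = f(1.250000, -0.324302) = 0.790979
  y ← -0.500000 + 0.3·0.790979 = -0.262706
t=1.400000, y=-0.262706:
  k1 = f(1.400000, -0.262706) = 0.514258
  k2 = f(1.550000, -0.185568) = 0.216344
  y ← -0.262706 + 0.3·0.216344 = -0.197803
y(1.7) ≈ -0.1978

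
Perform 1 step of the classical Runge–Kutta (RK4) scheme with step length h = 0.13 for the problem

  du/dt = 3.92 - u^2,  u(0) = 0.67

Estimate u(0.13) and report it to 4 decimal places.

1.0768

RK4: k1 = f(t_n, u_n); k2 = f(t_n + h/2, u_n + (h/2)·k1); k3 = f(t_n + h/2, u_n + (h/2)·k2); k4 = f(t_n + h, u_n + h·k3); u_{n+1} = u_n + (h/6)·(k1 + 2k2 + 2k3 + k4).
t=0.000000, u=0.670000:
  k1 = f(0.000000, 0.670000) = 3.471100
  k2 = f(0.065000, 0.895622) = 3.117862
  k3 = f(0.065000, 0.872661) = 3.158463
  k4 = f(0.130000, 1.080600) = 2.752303
  u ← 0.670000 + (0.13/6)·(k1 + 2k2 + 2k3 + k4) = 1.076814
u(0.13) ≈ 1.0768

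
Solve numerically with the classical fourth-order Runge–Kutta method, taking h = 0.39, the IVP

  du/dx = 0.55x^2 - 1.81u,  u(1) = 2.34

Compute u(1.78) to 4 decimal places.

RK4: k1 = f(x_n, u_n); k2 = f(x_n + h/2, u_n + (h/2)·k1); k3 = f(x_n + h/2, u_n + (h/2)·k2); k4 = f(x_n + h, u_n + h·k3); u_{n+1} = u_n + (h/6)·(k1 + 2k2 + 2k3 + k4).
x=1.000000, u=2.340000:
  k1 = f(1.000000, 2.340000) = -3.685400
  k2 = f(1.195000, 1.621347) = -2.149224
  k3 = f(1.195000, 1.920901) = -2.691418
  k4 = f(1.390000, 1.290347) = -1.272873
  u ← 2.340000 + (0.39/6)·(k1 + 2k2 + 2k3 + k4) = 1.388429
x=1.390000, u=1.388429:
  k1 = f(1.390000, 1.388429) = -1.450401
  k2 = f(1.585000, 1.105601) = -0.619413
  k3 = f(1.585000, 1.267643) = -0.912710
  k4 = f(1.780000, 1.032472) = -0.126154
  u ← 1.388429 + (0.39/6)·(k1 + 2k2 + 2k3 + k4) = 1.086777
u(1.78) ≈ 1.0868

1.0868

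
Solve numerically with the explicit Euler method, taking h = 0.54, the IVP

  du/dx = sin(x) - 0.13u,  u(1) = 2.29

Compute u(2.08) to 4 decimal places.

2.9420

Euler: u_{n+1} = u_n + h·f(x_n, u_n).
x=1.000000, u=2.290000: f=0.543771 → u ← 2.290000 + 0.54·0.543771 = 2.583636
x=1.540000, u=2.583636: f=0.663653 → u ← 2.583636 + 0.54·0.663653 = 2.942009
u(2.08) ≈ 2.9420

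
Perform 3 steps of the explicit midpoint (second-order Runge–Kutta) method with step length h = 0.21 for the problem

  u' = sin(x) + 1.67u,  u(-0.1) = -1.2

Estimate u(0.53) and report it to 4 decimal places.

Midpoint: k1 = f(x_n, u_n); k2 = f(x_n + h/2, u_n + (h/2)·k1); u_{n+1} = u_n + h·k2.
x=-0.100000, u=-1.200000:
  k1 = f(-0.100000, -1.200000) = -2.103833
  k2 = f(0.005000, -1.420903) = -2.367907
  u ← -1.200000 + 0.21·(-2.367907) = -1.697261
x=0.110000, u=-1.697261:
  k1 = f(0.110000, -1.697261) = -2.724647
  k2 = f(0.215000, -1.983348) = -3.098844
  u ← -1.697261 + 0.21·(-3.098844) = -2.348018
x=0.320000, u=-2.348018:
  k1 = f(0.320000, -2.348018) = -3.606623
  k2 = f(0.425000, -2.726713) = -4.141290
  u ← -2.348018 + 0.21·(-4.141290) = -3.217689
u(0.53) ≈ -3.2177

-3.2177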